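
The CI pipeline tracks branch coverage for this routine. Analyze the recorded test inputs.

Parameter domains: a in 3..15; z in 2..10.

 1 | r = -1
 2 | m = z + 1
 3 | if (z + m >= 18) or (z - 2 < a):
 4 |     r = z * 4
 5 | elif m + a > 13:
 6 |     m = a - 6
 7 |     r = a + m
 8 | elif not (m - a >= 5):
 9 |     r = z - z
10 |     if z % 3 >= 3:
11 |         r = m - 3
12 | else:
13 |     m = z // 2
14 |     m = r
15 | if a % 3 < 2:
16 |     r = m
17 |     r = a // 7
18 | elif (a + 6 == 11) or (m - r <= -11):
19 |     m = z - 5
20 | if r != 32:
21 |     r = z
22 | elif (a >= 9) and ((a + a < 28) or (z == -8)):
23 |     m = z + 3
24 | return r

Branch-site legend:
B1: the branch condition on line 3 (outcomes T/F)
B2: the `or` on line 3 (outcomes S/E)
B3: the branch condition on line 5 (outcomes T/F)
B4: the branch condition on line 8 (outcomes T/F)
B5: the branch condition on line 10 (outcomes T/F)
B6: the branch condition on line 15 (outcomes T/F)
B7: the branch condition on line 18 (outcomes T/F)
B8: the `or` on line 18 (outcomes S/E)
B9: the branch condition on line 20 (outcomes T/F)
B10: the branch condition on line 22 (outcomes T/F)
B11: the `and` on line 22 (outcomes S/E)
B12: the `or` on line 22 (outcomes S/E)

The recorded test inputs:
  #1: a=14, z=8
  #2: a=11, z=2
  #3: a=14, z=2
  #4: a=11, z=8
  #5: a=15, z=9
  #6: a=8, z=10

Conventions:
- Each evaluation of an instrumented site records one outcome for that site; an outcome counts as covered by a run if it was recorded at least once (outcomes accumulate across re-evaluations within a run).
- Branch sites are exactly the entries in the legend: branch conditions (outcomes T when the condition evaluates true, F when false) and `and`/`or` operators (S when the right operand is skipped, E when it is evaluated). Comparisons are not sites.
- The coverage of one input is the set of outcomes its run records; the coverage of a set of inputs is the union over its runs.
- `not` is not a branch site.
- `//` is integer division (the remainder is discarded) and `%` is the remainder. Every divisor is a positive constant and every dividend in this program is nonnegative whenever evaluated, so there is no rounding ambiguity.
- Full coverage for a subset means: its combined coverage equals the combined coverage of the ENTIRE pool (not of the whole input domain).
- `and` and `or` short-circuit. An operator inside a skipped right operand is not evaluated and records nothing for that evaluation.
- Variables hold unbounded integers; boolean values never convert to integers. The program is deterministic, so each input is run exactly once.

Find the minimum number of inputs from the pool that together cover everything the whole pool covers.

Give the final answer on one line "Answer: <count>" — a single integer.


test 1 (a=14, z=8) hits B1=T, B2=E, B6=F, B7=T, B8=E, B9=F, B10=F, B11=E, B12=E
test 2 (a=11, z=2) hits B1=T, B2=E, B6=F, B7=F, B8=E, B9=T
test 3 (a=14, z=2) hits B1=T, B2=E, B6=F, B7=F, B8=E, B9=T
test 4 (a=11, z=8) hits B1=T, B2=E, B6=F, B7=T, B8=E, B9=F, B10=T, B11=E, B12=S
test 5 (a=15, z=9) hits B1=T, B2=S, B6=T, B9=T
test 6 (a=8, z=10) hits B1=T, B2=S, B6=F, B7=T, B8=E, B9=T
union over all inputs: B1=T, B2=S, B2=E, B6=T, B6=F, B7=T, B7=F, B8=E, B9=T, B9=F, B10=T, B10=F, B11=E, B12=S, B12=E (15 outcomes)
no size-1 subset reaches all 15 outcomes (best union: 9/15)
no size-2 subset reaches all 15 outcomes (best union: 12/15)
no size-3 subset reaches all 15 outcomes (best union: 14/15)
inputs {1, 2, 4, 5} (size 4) cover everything; no size-4 subset with a lexicographically smaller index list covers all 15
Answer: 4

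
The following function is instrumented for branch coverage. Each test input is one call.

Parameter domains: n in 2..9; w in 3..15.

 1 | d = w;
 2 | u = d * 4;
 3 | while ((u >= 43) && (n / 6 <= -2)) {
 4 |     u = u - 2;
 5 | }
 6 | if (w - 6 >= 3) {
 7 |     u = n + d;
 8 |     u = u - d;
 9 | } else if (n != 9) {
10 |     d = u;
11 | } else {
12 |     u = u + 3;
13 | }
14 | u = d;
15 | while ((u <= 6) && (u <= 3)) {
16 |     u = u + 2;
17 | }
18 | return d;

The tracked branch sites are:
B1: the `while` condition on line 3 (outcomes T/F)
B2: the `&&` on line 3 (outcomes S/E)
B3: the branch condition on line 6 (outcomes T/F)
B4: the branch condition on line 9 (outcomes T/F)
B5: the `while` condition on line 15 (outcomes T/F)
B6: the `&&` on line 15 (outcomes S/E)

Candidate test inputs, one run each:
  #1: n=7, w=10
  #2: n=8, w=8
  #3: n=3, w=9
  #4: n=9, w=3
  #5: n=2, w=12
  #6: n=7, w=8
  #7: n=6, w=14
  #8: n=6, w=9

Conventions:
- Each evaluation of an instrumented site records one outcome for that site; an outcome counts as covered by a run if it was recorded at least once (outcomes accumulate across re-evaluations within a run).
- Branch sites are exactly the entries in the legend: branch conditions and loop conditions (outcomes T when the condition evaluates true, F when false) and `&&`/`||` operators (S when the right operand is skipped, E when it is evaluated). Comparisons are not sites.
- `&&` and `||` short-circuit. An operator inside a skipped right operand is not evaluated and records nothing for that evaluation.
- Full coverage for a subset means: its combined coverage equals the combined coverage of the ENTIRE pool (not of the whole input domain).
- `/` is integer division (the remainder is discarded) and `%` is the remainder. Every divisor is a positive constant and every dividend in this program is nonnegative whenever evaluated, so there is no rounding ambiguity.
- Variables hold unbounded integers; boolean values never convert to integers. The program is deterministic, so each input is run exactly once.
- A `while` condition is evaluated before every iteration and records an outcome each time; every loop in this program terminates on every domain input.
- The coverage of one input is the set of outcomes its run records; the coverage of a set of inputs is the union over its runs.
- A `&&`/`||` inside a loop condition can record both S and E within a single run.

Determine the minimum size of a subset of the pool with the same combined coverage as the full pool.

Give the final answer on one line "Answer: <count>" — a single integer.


run #1 (n=7, w=10) runs B2->S, B1->F, B3->T, B6->S, B5->F; records B1=F, B2=S, B3=T, B5=F, B6=S
run #2 (n=8, w=8) runs B2->S, B1->F, B3->F, B4->T, B6->S, B5->F; records B1=F, B2=S, B3=F, B4=T, B5=F, B6=S
run #3 (n=3, w=9) runs B2->S, B1->F, B3->T, B6->S, B5->F; records B1=F, B2=S, B3=T, B5=F, B6=S
run #4 (n=9, w=3) runs B2->S, B1->F, B3->F, B4->F, B6->E, B5->T, B6->E, B5->F; records B1=F, B2=S, B3=F, B4=F, B5=T, B5=F, B6=E
run #5 (n=2, w=12) runs B2->E, B1->F, B3->T, B6->S, B5->F; records B1=F, B2=E, B3=T, B5=F, B6=S
run #6 (n=7, w=8) runs B2->S, B1->F, B3->F, B4->T, B6->S, B5->F; records B1=F, B2=S, B3=F, B4=T, B5=F, B6=S
run #7 (n=6, w=14) runs B2->E, B1->F, B3->T, B6->S, B5->F; records B1=F, B2=E, B3=T, B5=F, B6=S
run #8 (n=6, w=9) runs B2->S, B1->F, B3->T, B6->S, B5->F; records B1=F, B2=S, B3=T, B5=F, B6=S
union over all inputs: B1=F, B2=S, B2=E, B3=T, B3=F, B4=T, B4=F, B5=T, B5=F, B6=S, B6=E (11 outcomes)
size 1 is not enough: best union over all size-1 subsets is 7/11
size 2 is not enough: best union over all size-2 subsets is 10/11
size 3: inputs {2, 4, 5} cover all 11 outcomes, and no lexicographically smaller subset of this size does
Answer: 3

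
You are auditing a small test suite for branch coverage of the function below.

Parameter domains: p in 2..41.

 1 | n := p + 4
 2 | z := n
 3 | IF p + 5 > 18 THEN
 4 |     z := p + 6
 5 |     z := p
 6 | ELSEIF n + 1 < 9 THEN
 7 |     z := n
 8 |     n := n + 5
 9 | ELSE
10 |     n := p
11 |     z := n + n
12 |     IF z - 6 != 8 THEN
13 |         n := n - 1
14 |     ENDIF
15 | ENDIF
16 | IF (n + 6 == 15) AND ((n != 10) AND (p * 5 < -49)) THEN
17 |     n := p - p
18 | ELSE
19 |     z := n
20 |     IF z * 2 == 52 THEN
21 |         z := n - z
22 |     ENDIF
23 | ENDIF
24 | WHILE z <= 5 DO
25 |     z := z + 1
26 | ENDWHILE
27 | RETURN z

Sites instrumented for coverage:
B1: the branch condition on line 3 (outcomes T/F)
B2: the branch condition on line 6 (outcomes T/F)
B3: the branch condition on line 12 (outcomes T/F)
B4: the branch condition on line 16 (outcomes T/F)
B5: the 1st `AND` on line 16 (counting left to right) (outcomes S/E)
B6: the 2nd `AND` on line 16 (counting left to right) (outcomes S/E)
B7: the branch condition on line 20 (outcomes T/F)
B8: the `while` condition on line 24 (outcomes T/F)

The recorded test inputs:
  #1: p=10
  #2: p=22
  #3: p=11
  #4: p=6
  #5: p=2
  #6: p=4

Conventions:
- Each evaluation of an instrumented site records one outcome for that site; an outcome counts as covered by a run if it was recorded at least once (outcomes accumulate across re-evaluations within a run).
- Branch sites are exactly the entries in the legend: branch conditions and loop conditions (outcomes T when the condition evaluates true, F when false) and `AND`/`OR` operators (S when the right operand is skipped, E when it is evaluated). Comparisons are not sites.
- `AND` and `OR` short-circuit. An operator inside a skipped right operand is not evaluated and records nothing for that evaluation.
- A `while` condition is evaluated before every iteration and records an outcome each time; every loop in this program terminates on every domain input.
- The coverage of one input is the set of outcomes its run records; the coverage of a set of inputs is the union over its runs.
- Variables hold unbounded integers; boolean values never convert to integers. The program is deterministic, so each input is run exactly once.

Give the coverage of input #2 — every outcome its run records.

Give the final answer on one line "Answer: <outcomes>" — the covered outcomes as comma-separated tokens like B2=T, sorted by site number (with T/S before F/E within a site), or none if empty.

Simulating input #2 (p=22) step by step:
  B1->T, B5->S, B4->F, B7->T, B8->T, B8->T, B8->T, B8->T, B8->T, B8->T
  B8->F
distinct outcomes covered: B1=T, B4=F, B5=S, B7=T, B8=T, B8=F

Answer: B1=T, B4=F, B5=S, B7=T, B8=T, B8=F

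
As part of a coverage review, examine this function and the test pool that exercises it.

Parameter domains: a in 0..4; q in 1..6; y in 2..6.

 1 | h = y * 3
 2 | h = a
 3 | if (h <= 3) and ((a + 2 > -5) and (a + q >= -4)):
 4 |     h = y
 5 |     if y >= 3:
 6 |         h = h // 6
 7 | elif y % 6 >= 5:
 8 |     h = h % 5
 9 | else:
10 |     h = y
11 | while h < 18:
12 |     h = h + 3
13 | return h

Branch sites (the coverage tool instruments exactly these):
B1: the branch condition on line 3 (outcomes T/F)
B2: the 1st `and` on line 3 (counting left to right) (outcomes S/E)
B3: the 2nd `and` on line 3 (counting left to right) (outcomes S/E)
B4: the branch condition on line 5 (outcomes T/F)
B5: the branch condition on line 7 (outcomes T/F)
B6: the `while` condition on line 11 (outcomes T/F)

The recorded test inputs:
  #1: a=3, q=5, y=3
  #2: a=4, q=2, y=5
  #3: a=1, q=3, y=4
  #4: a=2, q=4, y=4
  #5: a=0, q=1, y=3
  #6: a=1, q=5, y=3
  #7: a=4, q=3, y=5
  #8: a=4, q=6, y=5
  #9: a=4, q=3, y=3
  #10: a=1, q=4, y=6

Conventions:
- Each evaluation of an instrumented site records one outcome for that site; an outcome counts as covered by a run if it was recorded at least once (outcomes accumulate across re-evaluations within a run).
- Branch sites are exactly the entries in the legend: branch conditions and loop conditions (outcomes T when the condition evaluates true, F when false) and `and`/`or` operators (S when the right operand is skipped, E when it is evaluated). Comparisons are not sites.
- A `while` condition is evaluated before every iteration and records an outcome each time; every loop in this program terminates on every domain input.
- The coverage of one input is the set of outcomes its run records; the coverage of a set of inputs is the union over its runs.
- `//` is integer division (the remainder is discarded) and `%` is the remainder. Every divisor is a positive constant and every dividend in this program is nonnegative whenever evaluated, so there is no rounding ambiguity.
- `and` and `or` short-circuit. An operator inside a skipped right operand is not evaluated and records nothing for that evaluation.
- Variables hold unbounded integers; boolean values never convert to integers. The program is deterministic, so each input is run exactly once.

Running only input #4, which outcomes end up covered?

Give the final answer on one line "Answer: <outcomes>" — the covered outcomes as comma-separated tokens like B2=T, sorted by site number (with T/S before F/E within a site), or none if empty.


Running input #4 (a=2, q=4, y=4), event by event:
  B2->E, B3->E, B1->T, B4->T, B6->T, B6->T, B6->T, B6->T, B6->T, B6->T
  B6->F
distinct outcomes covered: B1=T, B2=E, B3=E, B4=T, B6=T, B6=F
Answer: B1=T, B2=E, B3=E, B4=T, B6=T, B6=F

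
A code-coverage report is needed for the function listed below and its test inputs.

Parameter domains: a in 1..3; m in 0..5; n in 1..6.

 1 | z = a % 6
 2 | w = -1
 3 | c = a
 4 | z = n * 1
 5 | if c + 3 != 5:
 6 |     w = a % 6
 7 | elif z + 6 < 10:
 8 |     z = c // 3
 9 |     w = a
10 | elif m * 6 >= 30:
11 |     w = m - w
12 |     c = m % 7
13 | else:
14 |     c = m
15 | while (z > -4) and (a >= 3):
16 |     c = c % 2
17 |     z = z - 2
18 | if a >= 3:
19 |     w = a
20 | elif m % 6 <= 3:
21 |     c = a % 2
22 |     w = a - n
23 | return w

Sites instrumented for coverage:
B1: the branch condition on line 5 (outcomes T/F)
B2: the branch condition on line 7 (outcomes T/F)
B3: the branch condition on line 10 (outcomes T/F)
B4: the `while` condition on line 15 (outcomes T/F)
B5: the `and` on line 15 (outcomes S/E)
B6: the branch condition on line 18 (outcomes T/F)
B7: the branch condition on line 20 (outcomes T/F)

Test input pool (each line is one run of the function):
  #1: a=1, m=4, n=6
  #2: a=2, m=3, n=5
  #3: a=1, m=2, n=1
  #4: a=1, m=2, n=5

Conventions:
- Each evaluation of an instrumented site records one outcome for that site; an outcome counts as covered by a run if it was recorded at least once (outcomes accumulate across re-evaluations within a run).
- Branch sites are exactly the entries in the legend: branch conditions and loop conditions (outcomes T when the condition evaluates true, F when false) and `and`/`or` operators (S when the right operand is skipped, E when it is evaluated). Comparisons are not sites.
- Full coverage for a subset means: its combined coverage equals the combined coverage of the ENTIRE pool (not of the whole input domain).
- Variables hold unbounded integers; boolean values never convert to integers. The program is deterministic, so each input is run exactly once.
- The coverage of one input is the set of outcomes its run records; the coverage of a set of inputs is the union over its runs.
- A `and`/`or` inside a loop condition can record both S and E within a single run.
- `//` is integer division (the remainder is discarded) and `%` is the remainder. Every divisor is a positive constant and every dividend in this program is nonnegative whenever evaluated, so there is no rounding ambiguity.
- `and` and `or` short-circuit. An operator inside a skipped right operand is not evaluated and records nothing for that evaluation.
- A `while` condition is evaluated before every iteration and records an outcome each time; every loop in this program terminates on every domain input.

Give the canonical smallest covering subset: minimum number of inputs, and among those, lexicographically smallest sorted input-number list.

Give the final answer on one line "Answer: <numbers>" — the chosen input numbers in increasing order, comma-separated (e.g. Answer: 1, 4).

input #1 (a=1, m=4, n=6): events B1->T, B5->E, B4->F, B6->F, B7->F; covers B1=T, B4=F, B5=E, B6=F, B7=F
input #2 (a=2, m=3, n=5): events B1->F, B2->F, B3->F, B5->E, B4->F, B6->F, B7->T; covers B1=F, B2=F, B3=F, B4=F, B5=E, B6=F, B7=T
input #3 (a=1, m=2, n=1): events B1->T, B5->E, B4->F, B6->F, B7->T; covers B1=T, B4=F, B5=E, B6=F, B7=T
input #4 (a=1, m=2, n=5): events B1->T, B5->E, B4->F, B6->F, B7->T; covers B1=T, B4=F, B5=E, B6=F, B7=T
pool-wide coverage (9 outcomes): B1=T, B1=F, B2=F, B3=F, B4=F, B5=E, B6=F, B7=T, B7=F
size 1 is not enough: best union over all size-1 subsets is 7/9
size 2: inputs {1, 2} cover all 9 outcomes, and no lexicographically smaller subset of this size does

Answer: 1, 2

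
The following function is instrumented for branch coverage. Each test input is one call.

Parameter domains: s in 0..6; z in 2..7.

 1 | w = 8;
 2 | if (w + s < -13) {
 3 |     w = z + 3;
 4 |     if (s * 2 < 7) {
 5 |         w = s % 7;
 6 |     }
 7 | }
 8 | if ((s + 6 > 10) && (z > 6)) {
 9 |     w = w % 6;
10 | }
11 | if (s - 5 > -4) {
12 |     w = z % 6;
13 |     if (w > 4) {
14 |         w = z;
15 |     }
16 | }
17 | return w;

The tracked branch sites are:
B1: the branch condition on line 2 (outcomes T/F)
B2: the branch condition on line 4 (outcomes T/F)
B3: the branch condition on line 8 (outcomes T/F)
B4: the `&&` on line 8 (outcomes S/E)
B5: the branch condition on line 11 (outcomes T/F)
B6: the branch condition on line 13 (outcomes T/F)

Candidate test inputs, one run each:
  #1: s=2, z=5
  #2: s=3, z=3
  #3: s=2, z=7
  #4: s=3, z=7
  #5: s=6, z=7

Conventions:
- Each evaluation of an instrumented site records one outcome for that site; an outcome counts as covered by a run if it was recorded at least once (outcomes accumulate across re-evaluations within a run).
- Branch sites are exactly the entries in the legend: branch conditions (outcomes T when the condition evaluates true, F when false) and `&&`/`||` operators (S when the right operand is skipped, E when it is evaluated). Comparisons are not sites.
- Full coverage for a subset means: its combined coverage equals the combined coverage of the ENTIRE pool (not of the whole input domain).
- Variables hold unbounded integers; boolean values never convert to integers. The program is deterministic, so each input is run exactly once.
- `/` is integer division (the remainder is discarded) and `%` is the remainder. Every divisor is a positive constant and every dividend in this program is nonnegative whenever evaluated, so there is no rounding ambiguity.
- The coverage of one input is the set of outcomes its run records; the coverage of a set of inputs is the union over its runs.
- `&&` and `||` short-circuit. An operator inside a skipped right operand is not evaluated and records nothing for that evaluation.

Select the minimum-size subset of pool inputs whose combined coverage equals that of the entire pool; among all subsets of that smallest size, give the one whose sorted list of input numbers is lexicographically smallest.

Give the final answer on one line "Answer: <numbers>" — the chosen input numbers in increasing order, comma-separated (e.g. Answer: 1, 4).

test 1 (s=2, z=5) fires B1->F, B4->S, B3->F, B5->T, B6->T; hits B1=F, B3=F, B4=S, B5=T, B6=T
test 2 (s=3, z=3) fires B1->F, B4->S, B3->F, B5->T, B6->F; hits B1=F, B3=F, B4=S, B5=T, B6=F
test 3 (s=2, z=7) fires B1->F, B4->S, B3->F, B5->T, B6->F; hits B1=F, B3=F, B4=S, B5=T, B6=F
test 4 (s=3, z=7) fires B1->F, B4->S, B3->F, B5->T, B6->F; hits B1=F, B3=F, B4=S, B5=T, B6=F
test 5 (s=6, z=7) fires B1->F, B4->E, B3->T, B5->T, B6->F; hits B1=F, B3=T, B4=E, B5=T, B6=F
pool-wide coverage (8 outcomes): B1=F, B3=T, B3=F, B4=S, B4=E, B5=T, B6=T, B6=F
every size-1 subset falls short of the 8 outcomes (best: 5/8)
size 2: inputs {1, 5} cover all 8 outcomes, and no lexicographically smaller subset of this size does

Answer: 1, 5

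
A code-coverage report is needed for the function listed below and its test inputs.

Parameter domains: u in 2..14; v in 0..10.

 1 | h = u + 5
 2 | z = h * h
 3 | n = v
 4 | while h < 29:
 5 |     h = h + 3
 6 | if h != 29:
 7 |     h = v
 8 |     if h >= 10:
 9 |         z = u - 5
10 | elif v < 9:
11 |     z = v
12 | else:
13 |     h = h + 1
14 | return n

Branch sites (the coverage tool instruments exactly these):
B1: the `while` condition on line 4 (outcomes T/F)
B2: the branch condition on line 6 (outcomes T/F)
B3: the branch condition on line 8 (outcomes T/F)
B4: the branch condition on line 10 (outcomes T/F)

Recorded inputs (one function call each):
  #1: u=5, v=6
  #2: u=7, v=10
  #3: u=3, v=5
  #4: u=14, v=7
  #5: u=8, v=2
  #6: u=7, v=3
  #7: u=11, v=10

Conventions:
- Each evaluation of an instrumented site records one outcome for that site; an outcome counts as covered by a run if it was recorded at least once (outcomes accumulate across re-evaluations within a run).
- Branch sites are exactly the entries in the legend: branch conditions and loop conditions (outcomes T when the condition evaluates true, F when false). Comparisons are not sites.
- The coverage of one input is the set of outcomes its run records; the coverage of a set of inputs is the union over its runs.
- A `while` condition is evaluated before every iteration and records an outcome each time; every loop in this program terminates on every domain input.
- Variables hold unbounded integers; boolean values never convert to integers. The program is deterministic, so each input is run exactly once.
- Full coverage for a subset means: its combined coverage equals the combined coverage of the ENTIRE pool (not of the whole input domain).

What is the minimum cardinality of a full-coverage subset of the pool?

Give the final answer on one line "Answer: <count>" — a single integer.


#1 (u=5, v=6) -> B1->T, B1->T, B1->T, B1->T, B1->T, B1->T, B1->T, B1->F, B2->T, B3->F; covered: B1=T, B1=F, B2=T, B3=F
#2 (u=7, v=10) -> B1->T, B1->T, B1->T, B1->T, B1->T, B1->T, B1->F, B2->T, B3->T; covered: B1=T, B1=F, B2=T, B3=T
#3 (u=3, v=5) -> B1->T, B1->T, B1->T, B1->T, B1->T, B1->T, B1->T, B1->F, B2->F, B4->T; covered: B1=T, B1=F, B2=F, B4=T
#4 (u=14, v=7) -> B1->T, B1->T, B1->T, B1->T, B1->F, B2->T, B3->F; covered: B1=T, B1=F, B2=T, B3=F
#5 (u=8, v=2) -> B1->T, B1->T, B1->T, B1->T, B1->T, B1->T, B1->F, B2->T, B3->F; covered: B1=T, B1=F, B2=T, B3=F
#6 (u=7, v=3) -> B1->T, B1->T, B1->T, B1->T, B1->T, B1->T, B1->F, B2->T, B3->F; covered: B1=T, B1=F, B2=T, B3=F
#7 (u=11, v=10) -> B1->T, B1->T, B1->T, B1->T, B1->T, B1->F, B2->T, B3->T; covered: B1=T, B1=F, B2=T, B3=T
together the pool reaches 7 outcomes: B1=T, B1=F, B2=T, B2=F, B3=T, B3=F, B4=T
checked all size-1 subsets: none covers 7 outcomes (max 4/7)
checked all size-2 subsets: none covers 7 outcomes (max 6/7)
the canonical winner is {1, 2, 3}: size 3, full 7-outcome coverage, earliest index list among size-3 covers
Answer: 3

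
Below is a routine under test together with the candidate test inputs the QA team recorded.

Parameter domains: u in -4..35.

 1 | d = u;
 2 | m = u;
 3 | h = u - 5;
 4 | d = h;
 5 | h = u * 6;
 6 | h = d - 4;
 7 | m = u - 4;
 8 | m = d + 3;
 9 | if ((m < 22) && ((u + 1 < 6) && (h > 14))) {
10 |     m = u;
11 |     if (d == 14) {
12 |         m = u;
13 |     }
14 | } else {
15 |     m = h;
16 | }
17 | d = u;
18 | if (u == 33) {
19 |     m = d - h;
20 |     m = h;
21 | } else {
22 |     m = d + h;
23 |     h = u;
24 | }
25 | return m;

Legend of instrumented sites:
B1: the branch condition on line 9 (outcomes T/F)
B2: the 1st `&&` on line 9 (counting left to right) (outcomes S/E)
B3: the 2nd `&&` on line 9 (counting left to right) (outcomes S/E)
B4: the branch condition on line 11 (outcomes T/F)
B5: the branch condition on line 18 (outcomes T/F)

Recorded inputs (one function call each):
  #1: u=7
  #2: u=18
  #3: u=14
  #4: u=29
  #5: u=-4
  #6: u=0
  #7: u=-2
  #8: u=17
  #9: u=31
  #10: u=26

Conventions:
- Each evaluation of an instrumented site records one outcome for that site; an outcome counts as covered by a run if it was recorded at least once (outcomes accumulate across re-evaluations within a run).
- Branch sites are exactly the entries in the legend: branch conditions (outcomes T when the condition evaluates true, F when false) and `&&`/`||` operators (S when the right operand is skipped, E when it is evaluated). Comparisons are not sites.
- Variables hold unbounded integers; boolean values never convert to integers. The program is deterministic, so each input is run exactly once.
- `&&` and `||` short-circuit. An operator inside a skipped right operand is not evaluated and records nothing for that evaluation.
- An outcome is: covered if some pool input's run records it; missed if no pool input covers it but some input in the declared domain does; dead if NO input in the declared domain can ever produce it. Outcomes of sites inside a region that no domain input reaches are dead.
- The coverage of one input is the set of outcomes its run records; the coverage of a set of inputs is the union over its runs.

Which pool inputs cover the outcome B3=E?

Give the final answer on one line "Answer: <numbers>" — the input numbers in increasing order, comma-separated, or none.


input #1 (u=7): never hits B3=E
input #2 (u=18): never hits B3=E
input #3 (u=14): never hits B3=E
input #4 (u=29): never hits B3=E
input #5 (u=-4): hits B3=E
input #6 (u=0): hits B3=E
input #7 (u=-2): hits B3=E
input #8 (u=17): never hits B3=E
input #9 (u=31): never hits B3=E
input #10 (u=26): never hits B3=E
Answer: 5, 6, 7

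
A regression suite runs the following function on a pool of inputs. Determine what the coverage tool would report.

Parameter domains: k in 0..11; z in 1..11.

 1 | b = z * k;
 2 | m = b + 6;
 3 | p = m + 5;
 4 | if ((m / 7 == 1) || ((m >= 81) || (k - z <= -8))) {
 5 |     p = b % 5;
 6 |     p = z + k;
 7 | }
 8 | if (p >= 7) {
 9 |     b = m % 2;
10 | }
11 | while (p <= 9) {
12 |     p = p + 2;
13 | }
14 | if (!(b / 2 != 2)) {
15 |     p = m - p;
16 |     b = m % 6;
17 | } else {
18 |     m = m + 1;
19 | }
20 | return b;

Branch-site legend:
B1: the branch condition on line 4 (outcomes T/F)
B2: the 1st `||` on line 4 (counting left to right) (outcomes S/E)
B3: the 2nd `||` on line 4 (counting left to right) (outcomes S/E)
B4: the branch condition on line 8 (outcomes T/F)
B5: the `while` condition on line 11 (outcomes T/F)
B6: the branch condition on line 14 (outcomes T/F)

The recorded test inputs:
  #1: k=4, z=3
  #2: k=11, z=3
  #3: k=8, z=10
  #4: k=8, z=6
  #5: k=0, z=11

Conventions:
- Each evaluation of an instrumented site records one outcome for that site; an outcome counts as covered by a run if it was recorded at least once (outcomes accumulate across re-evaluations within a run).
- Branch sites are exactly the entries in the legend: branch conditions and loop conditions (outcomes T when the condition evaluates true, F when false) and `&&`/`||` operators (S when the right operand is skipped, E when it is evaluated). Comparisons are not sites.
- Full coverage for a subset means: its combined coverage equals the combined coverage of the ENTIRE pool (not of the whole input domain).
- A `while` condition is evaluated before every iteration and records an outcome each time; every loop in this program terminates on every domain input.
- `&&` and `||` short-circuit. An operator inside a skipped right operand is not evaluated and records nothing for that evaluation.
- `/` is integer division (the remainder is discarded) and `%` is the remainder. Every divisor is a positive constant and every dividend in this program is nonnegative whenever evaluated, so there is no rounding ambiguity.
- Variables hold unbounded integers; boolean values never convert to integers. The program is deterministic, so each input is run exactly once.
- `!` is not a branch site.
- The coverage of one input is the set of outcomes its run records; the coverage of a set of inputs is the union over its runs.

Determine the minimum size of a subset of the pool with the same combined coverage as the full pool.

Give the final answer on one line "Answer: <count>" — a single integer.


input #1, k=4, z=3: events B2->E, B3->E, B1->F, B4->T, B5->F, B6->F; outcomes B1=F, B2=E, B3=E, B4=T, B5=F, B6=F
input #2, k=11, z=3: events B2->E, B3->E, B1->F, B4->T, B5->F, B6->F; outcomes B1=F, B2=E, B3=E, B4=T, B5=F, B6=F
input #3, k=8, z=10: events B2->E, B3->S, B1->T, B4->T, B5->F, B6->F; outcomes B1=T, B2=E, B3=S, B4=T, B5=F, B6=F
input #4, k=8, z=6: events B2->E, B3->E, B1->F, B4->T, B5->F, B6->F; outcomes B1=F, B2=E, B3=E, B4=T, B5=F, B6=F
input #5, k=0, z=11: events B2->E, B3->E, B1->T, B4->T, B5->F, B6->F; outcomes B1=T, B2=E, B3=E, B4=T, B5=F, B6=F
together the pool reaches 8 outcomes: B1=T, B1=F, B2=E, B3=S, B3=E, B4=T, B5=F, B6=F
checked all size-1 subsets: none covers 8 outcomes (max 6/8)
the canonical winner is {1, 3}: size 2, full 8-outcome coverage, earliest index list among size-2 covers
Answer: 2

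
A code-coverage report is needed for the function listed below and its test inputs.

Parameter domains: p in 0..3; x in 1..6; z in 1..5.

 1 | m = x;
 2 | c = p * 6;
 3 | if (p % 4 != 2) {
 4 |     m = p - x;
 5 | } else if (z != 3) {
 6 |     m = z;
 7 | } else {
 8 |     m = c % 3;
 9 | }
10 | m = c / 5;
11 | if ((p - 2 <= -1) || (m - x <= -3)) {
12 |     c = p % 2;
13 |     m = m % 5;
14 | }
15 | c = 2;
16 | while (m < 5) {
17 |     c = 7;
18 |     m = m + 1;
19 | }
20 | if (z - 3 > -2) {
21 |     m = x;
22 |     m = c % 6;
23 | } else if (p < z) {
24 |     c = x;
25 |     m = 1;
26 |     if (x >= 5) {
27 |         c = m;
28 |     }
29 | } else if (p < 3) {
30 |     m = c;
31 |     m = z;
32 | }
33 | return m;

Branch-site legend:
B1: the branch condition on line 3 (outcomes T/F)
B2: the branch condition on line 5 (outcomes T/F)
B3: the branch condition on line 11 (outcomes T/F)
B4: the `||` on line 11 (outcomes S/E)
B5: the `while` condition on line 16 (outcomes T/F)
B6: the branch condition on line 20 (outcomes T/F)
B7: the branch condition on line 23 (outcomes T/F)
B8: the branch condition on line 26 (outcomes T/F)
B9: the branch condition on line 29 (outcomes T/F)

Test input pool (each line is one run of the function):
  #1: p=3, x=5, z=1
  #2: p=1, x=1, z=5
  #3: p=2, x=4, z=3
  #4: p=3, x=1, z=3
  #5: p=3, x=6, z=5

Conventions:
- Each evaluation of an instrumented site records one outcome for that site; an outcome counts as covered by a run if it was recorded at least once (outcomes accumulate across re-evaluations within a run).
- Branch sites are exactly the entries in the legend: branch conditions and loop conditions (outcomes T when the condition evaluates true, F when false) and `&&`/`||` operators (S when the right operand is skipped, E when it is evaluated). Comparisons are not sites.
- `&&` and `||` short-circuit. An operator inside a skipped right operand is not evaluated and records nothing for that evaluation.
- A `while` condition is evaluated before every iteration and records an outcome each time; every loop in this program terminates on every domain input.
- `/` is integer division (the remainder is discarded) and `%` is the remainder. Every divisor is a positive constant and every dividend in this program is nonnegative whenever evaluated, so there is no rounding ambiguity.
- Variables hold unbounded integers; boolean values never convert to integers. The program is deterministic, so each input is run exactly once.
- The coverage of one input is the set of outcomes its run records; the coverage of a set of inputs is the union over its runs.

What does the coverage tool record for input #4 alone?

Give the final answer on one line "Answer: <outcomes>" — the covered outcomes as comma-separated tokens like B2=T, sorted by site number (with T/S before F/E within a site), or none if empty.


Simulating input #4 (p=3, x=1, z=3) step by step:
  B1->T, B4->E, B3->F, B5->T, B5->T, B5->F, B6->T
as a set, this run covers: B1=T, B3=F, B4=E, B5=T, B5=F, B6=T
Answer: B1=T, B3=F, B4=E, B5=T, B5=F, B6=T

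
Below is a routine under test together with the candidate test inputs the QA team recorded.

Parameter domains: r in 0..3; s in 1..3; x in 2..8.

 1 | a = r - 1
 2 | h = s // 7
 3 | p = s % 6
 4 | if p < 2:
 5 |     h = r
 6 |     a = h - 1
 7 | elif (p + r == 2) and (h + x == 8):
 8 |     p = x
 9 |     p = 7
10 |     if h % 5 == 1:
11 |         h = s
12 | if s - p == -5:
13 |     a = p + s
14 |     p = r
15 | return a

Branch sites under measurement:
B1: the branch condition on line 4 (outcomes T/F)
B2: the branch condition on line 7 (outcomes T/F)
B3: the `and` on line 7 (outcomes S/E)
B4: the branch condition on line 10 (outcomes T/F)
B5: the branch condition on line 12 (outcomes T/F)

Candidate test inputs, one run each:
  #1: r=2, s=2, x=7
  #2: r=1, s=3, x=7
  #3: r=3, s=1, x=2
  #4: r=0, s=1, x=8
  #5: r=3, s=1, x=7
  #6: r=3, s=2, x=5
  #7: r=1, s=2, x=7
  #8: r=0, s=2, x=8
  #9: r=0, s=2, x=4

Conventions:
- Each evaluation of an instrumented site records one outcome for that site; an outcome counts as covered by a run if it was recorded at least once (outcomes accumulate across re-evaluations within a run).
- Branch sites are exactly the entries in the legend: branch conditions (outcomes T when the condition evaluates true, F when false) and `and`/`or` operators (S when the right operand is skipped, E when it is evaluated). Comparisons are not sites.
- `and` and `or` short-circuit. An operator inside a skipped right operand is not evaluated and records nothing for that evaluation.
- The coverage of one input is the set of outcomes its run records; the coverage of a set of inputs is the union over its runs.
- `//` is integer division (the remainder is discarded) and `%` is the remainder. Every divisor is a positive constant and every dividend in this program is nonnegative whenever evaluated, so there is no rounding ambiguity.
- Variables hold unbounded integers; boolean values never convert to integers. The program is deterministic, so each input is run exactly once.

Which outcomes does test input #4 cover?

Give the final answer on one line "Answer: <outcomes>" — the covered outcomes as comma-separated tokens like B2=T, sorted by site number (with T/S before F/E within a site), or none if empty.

Running input #4 (r=0, s=1, x=8), event by event:
  B1->T, B5->F
collecting distinct outcomes: B1=T, B5=F

Answer: B1=T, B5=F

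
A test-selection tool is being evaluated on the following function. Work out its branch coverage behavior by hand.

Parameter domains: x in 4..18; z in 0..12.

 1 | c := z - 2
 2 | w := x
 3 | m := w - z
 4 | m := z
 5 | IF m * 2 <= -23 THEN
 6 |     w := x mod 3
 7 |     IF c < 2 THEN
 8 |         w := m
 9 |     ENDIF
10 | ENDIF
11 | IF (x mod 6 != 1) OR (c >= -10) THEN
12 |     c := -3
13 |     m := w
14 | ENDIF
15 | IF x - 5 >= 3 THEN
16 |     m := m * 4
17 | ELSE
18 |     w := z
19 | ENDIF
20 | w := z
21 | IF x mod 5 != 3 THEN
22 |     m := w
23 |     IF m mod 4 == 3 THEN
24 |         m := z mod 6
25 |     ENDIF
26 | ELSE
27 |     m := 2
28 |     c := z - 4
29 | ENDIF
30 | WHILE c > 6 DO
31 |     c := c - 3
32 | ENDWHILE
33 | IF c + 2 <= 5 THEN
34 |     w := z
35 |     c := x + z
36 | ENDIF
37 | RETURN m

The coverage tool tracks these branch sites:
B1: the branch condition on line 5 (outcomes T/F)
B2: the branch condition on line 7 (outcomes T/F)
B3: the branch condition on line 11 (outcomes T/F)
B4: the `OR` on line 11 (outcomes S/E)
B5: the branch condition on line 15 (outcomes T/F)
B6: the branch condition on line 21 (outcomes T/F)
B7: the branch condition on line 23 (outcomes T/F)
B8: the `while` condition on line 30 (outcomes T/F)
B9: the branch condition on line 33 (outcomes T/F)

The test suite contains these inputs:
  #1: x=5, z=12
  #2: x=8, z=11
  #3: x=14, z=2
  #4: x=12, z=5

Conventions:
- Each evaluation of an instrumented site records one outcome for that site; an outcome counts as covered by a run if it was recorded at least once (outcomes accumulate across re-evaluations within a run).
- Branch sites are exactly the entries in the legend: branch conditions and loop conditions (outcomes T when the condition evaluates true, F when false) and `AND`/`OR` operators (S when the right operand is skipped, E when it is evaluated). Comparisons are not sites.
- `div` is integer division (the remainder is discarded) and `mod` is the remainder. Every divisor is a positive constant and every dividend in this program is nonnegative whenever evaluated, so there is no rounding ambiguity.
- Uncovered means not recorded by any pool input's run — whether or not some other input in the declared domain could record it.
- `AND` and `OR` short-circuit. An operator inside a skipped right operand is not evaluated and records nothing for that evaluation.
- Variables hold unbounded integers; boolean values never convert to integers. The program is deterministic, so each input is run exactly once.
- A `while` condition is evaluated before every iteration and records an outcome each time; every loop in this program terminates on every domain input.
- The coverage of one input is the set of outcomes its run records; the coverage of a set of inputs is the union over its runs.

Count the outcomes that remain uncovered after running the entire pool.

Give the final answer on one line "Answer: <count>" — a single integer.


run #1 (x=5, z=12) runs B1->F, B4->S, B3->T, B5->F, B6->T, B7->F, B8->F, B9->T; records B1=F, B3=T, B4=S, B5=F, B6=T, B7=F, B8=F, B9=T
run #2 (x=8, z=11) runs B1->F, B4->S, B3->T, B5->T, B6->F, B8->T, B8->F, B9->F; records B1=F, B3=T, B4=S, B5=T, B6=F, B8=T, B8=F, B9=F
run #3 (x=14, z=2) runs B1->F, B4->S, B3->T, B5->T, B6->T, B7->F, B8->F, B9->T; records B1=F, B3=T, B4=S, B5=T, B6=T, B7=F, B8=F, B9=T
run #4 (x=12, z=5) runs B1->F, B4->S, B3->T, B5->T, B6->T, B7->F, B8->F, B9->T; records B1=F, B3=T, B4=S, B5=T, B6=T, B7=F, B8=F, B9=T
union over the pool: B1=F, B3=T, B4=S, B5=T, B5=F, B6=T, B6=F, B7=F, B8=T, B8=F, B9=T, B9=F
uncovered (6 of 18): B1=T, B2=T, B2=F, B3=F, B4=E, B7=T
Answer: 6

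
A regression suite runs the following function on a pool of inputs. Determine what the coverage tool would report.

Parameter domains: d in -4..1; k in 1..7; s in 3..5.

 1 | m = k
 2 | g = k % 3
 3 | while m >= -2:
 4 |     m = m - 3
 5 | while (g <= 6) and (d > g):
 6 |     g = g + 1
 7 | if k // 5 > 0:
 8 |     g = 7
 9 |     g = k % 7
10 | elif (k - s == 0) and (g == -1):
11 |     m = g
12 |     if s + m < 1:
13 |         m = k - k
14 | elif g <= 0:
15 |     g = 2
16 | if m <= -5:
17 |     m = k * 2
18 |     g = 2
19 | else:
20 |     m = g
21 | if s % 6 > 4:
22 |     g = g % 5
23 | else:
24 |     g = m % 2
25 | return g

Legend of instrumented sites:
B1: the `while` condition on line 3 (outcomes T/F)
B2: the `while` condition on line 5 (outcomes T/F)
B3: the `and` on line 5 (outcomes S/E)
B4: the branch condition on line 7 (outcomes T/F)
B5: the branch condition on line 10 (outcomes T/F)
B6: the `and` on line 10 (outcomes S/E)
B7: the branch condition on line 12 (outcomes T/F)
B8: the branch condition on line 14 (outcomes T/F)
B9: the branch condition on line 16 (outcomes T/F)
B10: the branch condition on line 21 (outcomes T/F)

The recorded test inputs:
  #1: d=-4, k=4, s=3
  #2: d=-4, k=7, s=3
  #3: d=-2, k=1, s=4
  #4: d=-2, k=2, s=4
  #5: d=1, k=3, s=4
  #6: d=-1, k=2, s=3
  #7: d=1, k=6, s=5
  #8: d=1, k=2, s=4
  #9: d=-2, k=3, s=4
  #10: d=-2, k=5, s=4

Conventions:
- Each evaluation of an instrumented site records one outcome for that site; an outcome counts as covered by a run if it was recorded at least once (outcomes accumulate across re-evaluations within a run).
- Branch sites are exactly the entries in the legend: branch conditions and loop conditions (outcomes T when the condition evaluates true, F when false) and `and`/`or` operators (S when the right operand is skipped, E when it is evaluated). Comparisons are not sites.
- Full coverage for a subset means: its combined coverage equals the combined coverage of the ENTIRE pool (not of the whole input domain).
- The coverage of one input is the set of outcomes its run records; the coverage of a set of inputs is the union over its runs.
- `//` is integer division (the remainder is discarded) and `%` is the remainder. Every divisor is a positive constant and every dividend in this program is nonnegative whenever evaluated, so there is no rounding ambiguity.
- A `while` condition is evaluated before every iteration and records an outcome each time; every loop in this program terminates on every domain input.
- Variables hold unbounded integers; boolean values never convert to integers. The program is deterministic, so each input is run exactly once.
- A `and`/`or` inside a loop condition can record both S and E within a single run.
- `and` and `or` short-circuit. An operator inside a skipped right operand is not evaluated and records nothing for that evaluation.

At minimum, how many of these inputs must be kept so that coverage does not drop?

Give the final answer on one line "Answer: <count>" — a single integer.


test 1 (d=-4, k=4, s=3) hits B1=T, B1=F, B2=F, B3=E, B4=F, B5=F, B6=S, B8=F, B9=T, B10=F
test 2 (d=-4, k=7, s=3) hits B1=T, B1=F, B2=F, B3=E, B4=T, B9=T, B10=F
test 3 (d=-2, k=1, s=4) hits B1=T, B1=F, B2=F, B3=E, B4=F, B5=F, B6=S, B8=F, B9=T, B10=F
test 4 (d=-2, k=2, s=4) hits B1=T, B1=F, B2=F, B3=E, B4=F, B5=F, B6=S, B8=F, B9=F, B10=F
test 5 (d=1, k=3, s=4) hits B1=T, B1=F, B2=T, B2=F, B3=E, B4=F, B5=F, B6=S, B8=F, B9=F, B10=F
test 6 (d=-1, k=2, s=3) hits B1=T, B1=F, B2=F, B3=E, B4=F, B5=F, B6=S, B8=F, B9=F, B10=F
test 7 (d=1, k=6, s=5) hits B1=T, B1=F, B2=T, B2=F, B3=E, B4=T, B9=F, B10=T
test 8 (d=1, k=2, s=4) hits B1=T, B1=F, B2=F, B3=E, B4=F, B5=F, B6=S, B8=F, B9=F, B10=F
test 9 (d=-2, k=3, s=4) hits B1=T, B1=F, B2=F, B3=E, B4=F, B5=F, B6=S, B8=T, B9=F, B10=F
test 10 (d=-2, k=5, s=4) hits B1=T, B1=F, B2=F, B3=E, B4=T, B9=F, B10=F
together the pool reaches 15 outcomes: B1=T, B1=F, B2=T, B2=F, B3=E, B4=T, B4=F, B5=F, B6=S, B8=T, B8=F, B9=T, B9=F, B10=T, B10=F
every size-1 subset falls short of the 15 outcomes (best: 11/15)
every size-2 subset falls short of the 15 outcomes (best: 14/15)
the canonical winner is {1, 7, 9}: size 3, full 15-outcome coverage, earliest index list among size-3 covers
Answer: 3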